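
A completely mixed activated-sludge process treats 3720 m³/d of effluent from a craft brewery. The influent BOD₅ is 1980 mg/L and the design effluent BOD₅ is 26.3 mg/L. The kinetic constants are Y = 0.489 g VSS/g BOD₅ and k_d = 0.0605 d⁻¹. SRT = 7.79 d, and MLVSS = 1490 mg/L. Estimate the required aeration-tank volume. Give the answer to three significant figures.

Rearranging the biomass balance for a CMAS with decay, V = Y·Q·ΔS·θ_c / [X·(1+k_d θ_c)] = 0.489 × 3720 × (1980 − 26.3) × 7.79 / [1490 × (1 + 0.0605 × 7.79)] = 2.77×10^7 / 2192 = 12629 m³.

V ≈ 12600 m³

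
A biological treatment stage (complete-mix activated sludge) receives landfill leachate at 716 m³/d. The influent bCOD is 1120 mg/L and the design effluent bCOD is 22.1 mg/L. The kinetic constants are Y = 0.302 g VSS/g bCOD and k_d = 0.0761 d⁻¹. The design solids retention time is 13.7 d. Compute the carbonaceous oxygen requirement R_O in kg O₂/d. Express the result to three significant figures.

The observed yield is Y_obs = Y/(1 + k_d·θ_c) = 0.302 / (1 + 0.0761 × 13.7) = 0.302 / 2.043 = 0.1479 g VSS per g bCOD removed.
Substrate removed = Q·(S₀ − S) = 716 m³/d × (1120 − 22.1) g/m³ = 7.86×10^5 g/d = 786.1 kg/d.
P_X = Y_obs·Q·(S₀ − S) = 0.1479 × 786.1 = 116.2 kg VSS/d.
Carbonaceous O₂ demand = substrate oxidised − cell-mass equivalent = 786.1 − 1.42 × 116.2 = 621.1 kg O₂/d.

R_O ≈ 621 kg O₂/d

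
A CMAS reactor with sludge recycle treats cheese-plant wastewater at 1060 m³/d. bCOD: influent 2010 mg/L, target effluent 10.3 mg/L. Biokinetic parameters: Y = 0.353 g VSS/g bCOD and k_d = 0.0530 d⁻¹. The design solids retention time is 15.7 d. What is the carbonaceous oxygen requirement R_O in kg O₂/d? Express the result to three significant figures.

R_O ≈ 1540 kg O₂/d

Correct the yield for decay: Y_obs = Y/(1 + k_d θ_c) = 0.353 / (1 + 0.0530 × 15.7) = 0.353 / 1.832 = 0.1927.
Mass of bCOD removed per day: Q(S₀ − S) = 1060 × 2000 g/m³ = 2120 kg/d.
P_X = Y_obs·Q·(S₀ − S) = 0.1927 × 2120 = 408.4 kg VSS/d.
R_O = Q·ΔS − 1.42 P_X = 2120 − 579.9 = 1540 kg O₂/d.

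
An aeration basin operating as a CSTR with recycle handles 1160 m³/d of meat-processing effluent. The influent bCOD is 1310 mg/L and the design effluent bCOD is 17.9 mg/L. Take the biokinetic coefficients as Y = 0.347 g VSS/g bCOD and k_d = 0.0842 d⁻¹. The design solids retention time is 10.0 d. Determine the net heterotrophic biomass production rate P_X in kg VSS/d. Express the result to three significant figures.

P_X ≈ 282 kg VSS/d

The observed yield is Y_obs = Y/(1 + k_d·θ_c) = 0.347 / (1 + 0.0842 × 10.0) = 0.347 / 1.842 = 0.1884 g VSS per g bCOD removed.
Q·(S₀ − S) = 1160 × (1310 − 17.9) × 10⁻³ = 1499 kg/d removed.
Biomass produced: P_X = Y_obs·Q·ΔS = 0.1884 × 1499 ≈ 282.4 kg VSS/d.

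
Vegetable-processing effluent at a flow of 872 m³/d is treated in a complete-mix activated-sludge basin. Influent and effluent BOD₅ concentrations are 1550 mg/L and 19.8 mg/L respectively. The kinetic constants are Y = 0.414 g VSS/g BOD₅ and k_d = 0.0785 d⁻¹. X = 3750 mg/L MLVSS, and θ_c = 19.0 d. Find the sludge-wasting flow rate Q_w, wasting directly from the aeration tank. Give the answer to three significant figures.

Q_w ≈ 59.1 m³/d

Rearranging the biomass balance for a CMAS with decay, V = Y·Q·ΔS·θ_c / [X·(1+k_d θ_c)] = 0.414 × 872 × (1550 − 19.8) × 19.0 / [3750 × (1 + 0.0785 × 19.0)] = 1.05×10^7 / 9343 = 1123 m³.
Wasting from the aeration tank: Q_w = V / θ_c = 1123 / 19.0 = 59.13 m³/d.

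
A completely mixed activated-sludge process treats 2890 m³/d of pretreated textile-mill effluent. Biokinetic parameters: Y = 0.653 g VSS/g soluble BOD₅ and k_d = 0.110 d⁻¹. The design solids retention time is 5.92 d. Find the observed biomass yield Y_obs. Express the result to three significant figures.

Correct the yield for decay: Y_obs = Y/(1 + k_d θ_c) = 0.653 / (1 + 0.110 × 5.92) = 0.653 / 1.651 = 0.3955.

Y_obs ≈ 0.395 g VSS/g soluble BOD₅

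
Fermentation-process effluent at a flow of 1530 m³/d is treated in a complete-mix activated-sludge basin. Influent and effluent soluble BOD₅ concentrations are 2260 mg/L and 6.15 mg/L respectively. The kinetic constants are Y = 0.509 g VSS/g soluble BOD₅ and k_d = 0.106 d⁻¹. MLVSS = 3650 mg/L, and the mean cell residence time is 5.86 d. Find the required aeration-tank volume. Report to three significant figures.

V ≈ 1740 m³

Steady-state biomass mass balance: V·X·(1 + k_d·θ_c) = Y·Q·(S₀ − S)·θ_c, so V = 0.509 × 1530 × (2260 − 6.15) × 5.86 / [3650 × (1 + 0.106 × 5.86)] = 1.03×10^7 / 5917 = 1738 m³.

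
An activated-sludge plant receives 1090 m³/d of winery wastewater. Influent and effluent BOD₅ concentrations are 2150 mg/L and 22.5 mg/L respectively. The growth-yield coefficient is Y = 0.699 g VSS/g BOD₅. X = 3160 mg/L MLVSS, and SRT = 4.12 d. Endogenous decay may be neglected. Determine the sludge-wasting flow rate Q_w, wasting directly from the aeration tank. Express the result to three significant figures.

Q_w ≈ 513 m³/d

Biomass mass balance (decay neglected): V·X = Y·Q·(S₀ − S)·θ_c, so V = 0.699 × 1090 × (2150 − 22.5) × 4.12 / 3160 = 2113 m³.
With mixed-liquor wasting, θ_c = V/Q_w, so Q_w = V/θ_c = 2113/4.12 = 513.0 m³/d.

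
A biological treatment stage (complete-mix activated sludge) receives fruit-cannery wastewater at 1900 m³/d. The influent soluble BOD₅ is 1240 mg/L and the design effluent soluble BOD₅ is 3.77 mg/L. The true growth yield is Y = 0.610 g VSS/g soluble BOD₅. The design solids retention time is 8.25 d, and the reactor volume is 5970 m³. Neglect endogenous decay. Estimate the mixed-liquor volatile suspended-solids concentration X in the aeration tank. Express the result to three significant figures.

X ≈ 1980 mg/L

Without decay, X = Y Q (S₀−S) θ_c / V = 0.610 × 1900 × (1240 − 3.77) × 8.25 / 5970 = 1980 mg/L.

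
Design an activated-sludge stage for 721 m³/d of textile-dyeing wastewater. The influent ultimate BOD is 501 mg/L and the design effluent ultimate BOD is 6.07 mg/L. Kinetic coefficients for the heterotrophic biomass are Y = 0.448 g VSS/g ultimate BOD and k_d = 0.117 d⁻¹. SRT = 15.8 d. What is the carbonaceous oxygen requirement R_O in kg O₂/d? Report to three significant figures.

Y_obs = Y / (1 + k_d θ_c) = 0.448 / (1 + 0.117 × 15.8) = 0.448 / 2.849 = 0.1573.
ΔS = 501 − 6.07 = 494.9 mg/L, so the substrate removal rate is 721 × 494.9/1000 = 356.8 kg ultimate BOD/d.
P_X = Y_obs·Q·(S₀ − S) = 0.1573 × 356.8 = 56.12 kg VSS/d.
R_O = Q·ΔS − 1.42 P_X = 356.8 − 79.69 = 277.2 kg O₂/d.

R_O ≈ 277 kg O₂/d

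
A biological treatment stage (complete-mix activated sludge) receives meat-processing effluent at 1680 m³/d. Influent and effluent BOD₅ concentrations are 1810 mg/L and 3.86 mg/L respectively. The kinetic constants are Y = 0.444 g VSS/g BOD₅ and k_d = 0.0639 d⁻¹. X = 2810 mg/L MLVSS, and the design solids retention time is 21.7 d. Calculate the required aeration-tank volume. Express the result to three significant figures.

Rearranging the biomass balance for a CMAS with decay, V = Y·Q·ΔS·θ_c / [X·(1+k_d θ_c)] = 0.444 × 1680 × (1810 − 3.86) × 21.7 / [2810 × (1 + 0.0639 × 21.7)] = 2.92×10^7 / 6706 = 4359 m³.

V ≈ 4360 m³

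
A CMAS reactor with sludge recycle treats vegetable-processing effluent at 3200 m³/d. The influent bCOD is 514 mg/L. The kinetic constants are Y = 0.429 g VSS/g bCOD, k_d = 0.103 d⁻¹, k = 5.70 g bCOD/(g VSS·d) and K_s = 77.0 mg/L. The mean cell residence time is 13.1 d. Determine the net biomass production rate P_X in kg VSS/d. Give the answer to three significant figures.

Effluent substrate depends only on kinetics and SRT: S = K_s(1 + k_d θ_c) / [θ_c(Yk − k_d) − 1] = 77.0 × (1 + 0.103 × 13.1) / [13.1 × (0.429 × 5.70 − 0.103) − 1] = 180.9 / 29.68 = 6.094 mg/L.
Observed yield with endogenous decay: Y_obs = Y / (1 + k_d·θ_c) = 0.429 / (1 + 0.103 × 13.1) = 0.429 / 2.349 = 0.1826 g VSS/g bCOD.
Mass of bCOD removed per day: Q(S₀ − S) = 3200 × 507.9 g/m³ = 1625 kg/d.
Biomass produced: P_X = Y_obs·Q·ΔS = 0.1826 × 1625 ≈ 296.8 kg VSS/d.

P_X ≈ 297 kg VSS/d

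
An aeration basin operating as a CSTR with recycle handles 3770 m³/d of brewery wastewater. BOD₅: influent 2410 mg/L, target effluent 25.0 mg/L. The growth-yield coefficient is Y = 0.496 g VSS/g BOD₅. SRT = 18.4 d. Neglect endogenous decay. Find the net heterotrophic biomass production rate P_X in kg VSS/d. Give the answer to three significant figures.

P_X ≈ 4460 kg VSS/d

No decay correction is needed, so Y_obs = Y = 0.496.
Substrate removed = Q·(S₀ − S) = 3770 m³/d × (2410 − 25.0) g/m³ = 8.99×10^6 g/d = 8991 kg/d.
Biomass produced: P_X = Y_obs·Q·ΔS = 0.4960 × 8991 ≈ 4460 kg VSS/d.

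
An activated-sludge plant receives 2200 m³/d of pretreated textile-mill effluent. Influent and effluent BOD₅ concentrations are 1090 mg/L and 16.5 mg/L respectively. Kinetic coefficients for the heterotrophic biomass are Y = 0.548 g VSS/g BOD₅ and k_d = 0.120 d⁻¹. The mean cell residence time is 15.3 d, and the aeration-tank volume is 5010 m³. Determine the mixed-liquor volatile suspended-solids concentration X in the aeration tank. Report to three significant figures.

Solving the biomass balance for X: X = Y Q (S₀−S) θ_c / [V (1+k_d θ_c)] = 0.548 × 2200 × (1090 − 16.5) × 15.3 / [5010 × (1 + 0.120 × 15.3)] = 1394 mg/L.

X ≈ 1390 mg/L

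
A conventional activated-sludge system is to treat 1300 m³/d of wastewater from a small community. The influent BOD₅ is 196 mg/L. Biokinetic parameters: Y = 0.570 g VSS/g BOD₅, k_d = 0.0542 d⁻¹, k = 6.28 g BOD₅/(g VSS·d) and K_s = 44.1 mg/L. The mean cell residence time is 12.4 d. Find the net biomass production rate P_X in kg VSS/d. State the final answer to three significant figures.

From the Monod/SRT balance for a CMAS, S = K_s·(1+k_d θ_c)/[θ_c·(Y k − k_d) − 1] = 44.1 × (1 + 0.0542 × 12.4) / [12.4 × (0.570 × 6.28 − 0.0542) − 1] = 73.74 / 42.71 = 1.726 mg/L.
The observed yield is Y_obs = Y/(1 + k_d·θ_c) = 0.570 / (1 + 0.0542 × 12.4) = 0.570 / 1.672 = 0.3409 g VSS per g BOD₅ removed.
ΔS = 196 − 1.73 = 194.3 mg/L, so the substrate removal rate is 1300 × 194.3/1000 = 252.6 kg BOD₅/d.
Biomass produced: P_X = Y_obs·Q·ΔS = 0.3409 × 252.6 ≈ 86.09 kg VSS/d.

P_X ≈ 86.1 kg VSS/d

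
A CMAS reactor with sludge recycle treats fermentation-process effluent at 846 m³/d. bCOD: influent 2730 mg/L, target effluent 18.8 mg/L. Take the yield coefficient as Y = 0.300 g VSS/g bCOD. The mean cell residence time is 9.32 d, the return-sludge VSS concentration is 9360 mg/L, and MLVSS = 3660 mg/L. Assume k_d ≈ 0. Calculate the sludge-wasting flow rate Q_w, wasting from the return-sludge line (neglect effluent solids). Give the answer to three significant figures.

Q_w ≈ 73.5 m³/d

With k_d = 0 the design equation reduces to V = Y Q (S₀−S) θ_c / X = 0.300 × 846 × (2730 − 18.8) × 9.32 / 3660 = 1752 m³.
Q_w = (V·X)/(θ_c X_r) = 1752 × 3660 / (9.32 × 9360) = 73.52 m³/d.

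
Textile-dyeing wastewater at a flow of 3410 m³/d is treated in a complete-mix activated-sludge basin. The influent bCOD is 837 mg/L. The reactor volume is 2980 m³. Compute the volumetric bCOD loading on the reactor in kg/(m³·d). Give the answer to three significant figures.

Applied bCOD load per unit volume = Q·S₀/V = (3410 × 837/1000)/2980 = 0.9578 kg bCOD·m⁻³·d⁻¹.

L_v ≈ 0.958 kg bCOD/(m³·d)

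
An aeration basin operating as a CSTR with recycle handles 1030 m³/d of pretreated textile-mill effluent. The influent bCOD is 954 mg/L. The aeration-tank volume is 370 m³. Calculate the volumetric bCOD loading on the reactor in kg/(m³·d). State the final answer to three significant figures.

L_v ≈ 2.66 kg bCOD/(m³·d)

L_v = Q S₀ / V = 1030 × 954 × 10⁻³ / 370.0 = 2.656 kg/(m³·d).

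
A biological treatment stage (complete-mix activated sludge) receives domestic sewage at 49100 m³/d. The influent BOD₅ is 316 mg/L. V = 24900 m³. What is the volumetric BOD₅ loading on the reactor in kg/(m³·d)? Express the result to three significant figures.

Volumetric loading L_v = Q·S₀ / V = 49100 × 316 g/m³ / 24900 m³ = 623.1 g/(m³·d) = 0.6231 kg BOD₅/(m³·d).

L_v ≈ 0.623 kg BOD₅/(m³·d)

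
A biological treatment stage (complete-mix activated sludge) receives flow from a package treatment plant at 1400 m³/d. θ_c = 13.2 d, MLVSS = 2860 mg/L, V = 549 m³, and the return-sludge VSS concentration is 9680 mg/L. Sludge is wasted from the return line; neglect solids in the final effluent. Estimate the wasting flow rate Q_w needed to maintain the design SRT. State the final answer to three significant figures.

Q_w = (V·X)/(θ_c X_r) = 549.0 × 2860 / (13.2 × 9680) = 12.29 m³/d.

Q_w ≈ 12.3 m³/d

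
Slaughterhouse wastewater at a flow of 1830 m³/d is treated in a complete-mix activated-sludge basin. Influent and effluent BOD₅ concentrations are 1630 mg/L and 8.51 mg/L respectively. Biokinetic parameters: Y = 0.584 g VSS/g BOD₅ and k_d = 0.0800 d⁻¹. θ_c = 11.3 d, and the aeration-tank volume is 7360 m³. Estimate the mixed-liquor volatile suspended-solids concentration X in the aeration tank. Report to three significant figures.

X ≈ 1400 mg/L

X = Y·Q·ΔS·θ_c / [V·(1 + k_d θ_c)] = 0.584 × 1830 × (1630 − 8.51) × 11.3 / [7360 × (1 + 0.0800 × 11.3)] = 1397 mg/L.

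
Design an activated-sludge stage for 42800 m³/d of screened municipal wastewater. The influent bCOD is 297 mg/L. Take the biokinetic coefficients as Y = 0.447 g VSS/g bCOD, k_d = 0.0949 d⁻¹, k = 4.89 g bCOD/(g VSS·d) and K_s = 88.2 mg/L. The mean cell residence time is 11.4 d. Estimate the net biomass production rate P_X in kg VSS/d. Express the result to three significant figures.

P_X ≈ 2660 kg VSS/d

For a completely mixed reactor with recycle the Lawrence–McCarty relation gives S = K_s·(1 + k_d·θ_c) / [θ_c·(Y·k − k_d) − 1] = 88.2 × (1 + 0.0949 × 11.4) / [11.4 × (0.447 × 4.89 − 0.0949) − 1] = 183.6 / 22.84 = 8.041 mg/L.
The observed yield is Y_obs = Y/(1 + k_d·θ_c) = 0.447 / (1 + 0.0949 × 11.4) = 0.447 / 2.082 = 0.2147 g VSS per g bCOD removed.
ΔS = 297 − 8.04 = 289.0 mg/L, so the substrate removal rate is 42800 × 289.0/1000 = 12367 kg bCOD/d.
Net biomass production P_X = Y_obs × Q·(S₀ − S) = 0.2147 × 12367 = 2655 kg VSS/d.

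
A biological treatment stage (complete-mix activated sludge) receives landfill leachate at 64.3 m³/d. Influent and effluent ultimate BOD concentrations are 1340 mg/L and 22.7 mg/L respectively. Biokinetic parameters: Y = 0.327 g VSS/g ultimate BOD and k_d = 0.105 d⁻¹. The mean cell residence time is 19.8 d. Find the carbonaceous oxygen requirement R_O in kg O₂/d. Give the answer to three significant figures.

Y_obs = Y / (1 + k_d θ_c) = 0.327 / (1 + 0.105 × 19.8) = 0.327 / 3.079 = 0.1062.
Q·(S₀ − S) = 64.3 × (1340 − 22.7) × 10⁻³ = 84.70 kg/d removed.
Net sludge production P_X = 0.1062 × 84.70 = 8.996 kg VSS/d.
Carbonaceous O₂ demand = substrate oxidised − cell-mass equivalent = 84.70 − 1.42 × 8.996 = 71.93 kg O₂/d.

R_O ≈ 71.9 kg O₂/d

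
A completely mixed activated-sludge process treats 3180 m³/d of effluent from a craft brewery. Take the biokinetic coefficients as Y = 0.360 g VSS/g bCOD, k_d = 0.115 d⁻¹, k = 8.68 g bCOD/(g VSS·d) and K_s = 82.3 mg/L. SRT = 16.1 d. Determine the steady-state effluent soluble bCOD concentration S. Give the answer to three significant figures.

From the Monod/SRT balance for a CMAS, S = K_s·(1+k_d θ_c)/[θ_c·(Y k − k_d) − 1] = 82.3 × (1 + 0.115 × 16.1) / [16.1 × (0.360 × 8.68 − 0.115) − 1] = 234.7 / 47.46 = 4.945 mg/L.

S ≈ 4.94 mg/L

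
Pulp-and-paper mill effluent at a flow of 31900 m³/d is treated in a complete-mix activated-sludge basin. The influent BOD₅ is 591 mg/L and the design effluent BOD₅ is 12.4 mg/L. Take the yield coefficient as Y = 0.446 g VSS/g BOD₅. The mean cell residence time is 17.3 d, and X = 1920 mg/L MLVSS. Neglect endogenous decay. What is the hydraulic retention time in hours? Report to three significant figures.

τ ≈ 55.8 h

With k_d = 0 the design equation reduces to V = Y Q (S₀−S) θ_c / X = 0.446 × 31900 × (591 − 12.4) × 17.3 / 1920 = 74174 m³.
τ = V/Q = 74174/31900 = 2.325 d, or 55.80 h.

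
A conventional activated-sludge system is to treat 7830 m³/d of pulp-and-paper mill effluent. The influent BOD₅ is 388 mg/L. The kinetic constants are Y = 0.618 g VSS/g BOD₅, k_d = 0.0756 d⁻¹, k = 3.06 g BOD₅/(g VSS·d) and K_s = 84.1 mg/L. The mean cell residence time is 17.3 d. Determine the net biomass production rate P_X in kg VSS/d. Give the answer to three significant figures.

P_X ≈ 800 kg VSS/d

Effluent substrate depends only on kinetics and SRT: S = K_s(1 + k_d θ_c) / [θ_c(Yk − k_d) − 1] = 84.1 × (1 + 0.0756 × 17.3) / [17.3 × (0.618 × 3.06 − 0.0756) − 1] = 194.1 / 30.41 = 6.383 mg/L.
Correct the yield for decay: Y_obs = Y/(1 + k_d θ_c) = 0.618 / (1 + 0.0756 × 17.3) = 0.618 / 2.308 = 0.2678.
Q·(S₀ − S) = 7830 × (388 − 6.38) × 10⁻³ = 2988 kg/d removed.
Net biomass production P_X = Y_obs × Q·(S₀ − S) = 0.2678 × 2988 = 800.1 kg VSS/d.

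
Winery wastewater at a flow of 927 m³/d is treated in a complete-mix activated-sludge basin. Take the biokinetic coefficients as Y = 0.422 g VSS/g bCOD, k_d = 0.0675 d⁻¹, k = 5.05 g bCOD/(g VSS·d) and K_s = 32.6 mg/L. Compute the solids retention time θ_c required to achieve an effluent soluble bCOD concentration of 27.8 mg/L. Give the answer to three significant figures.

Specific growth rate at S = 27.8 mg/L: μ = YkS/(K_s+S) = 0.422·5.05·27.8/(32.6+27.8) = 0.9809 d⁻¹.
1/θ_c = 0.9809 − 0.0675 = 0.9134 d⁻¹, so θ_c = 1.095 d.

θ_c ≈ 1.09 d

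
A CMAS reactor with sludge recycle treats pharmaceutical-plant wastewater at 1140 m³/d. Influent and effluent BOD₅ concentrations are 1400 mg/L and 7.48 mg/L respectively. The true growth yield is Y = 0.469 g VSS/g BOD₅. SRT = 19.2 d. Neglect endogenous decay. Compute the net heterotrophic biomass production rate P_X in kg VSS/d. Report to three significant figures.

P_X ≈ 745 kg VSS/d

Since k_d ≈ 0, Y_obs = Y = 0.469 g VSS/g BOD₅.
ΔS = 1400 − 7.48 = 1393 mg/L, so the substrate removal rate is 1140 × 1393/1000 = 1587 kg BOD₅/d.
Net biomass production P_X = Y_obs × Q·(S₀ − S) = 0.4690 × 1587 = 744.5 kg VSS/d.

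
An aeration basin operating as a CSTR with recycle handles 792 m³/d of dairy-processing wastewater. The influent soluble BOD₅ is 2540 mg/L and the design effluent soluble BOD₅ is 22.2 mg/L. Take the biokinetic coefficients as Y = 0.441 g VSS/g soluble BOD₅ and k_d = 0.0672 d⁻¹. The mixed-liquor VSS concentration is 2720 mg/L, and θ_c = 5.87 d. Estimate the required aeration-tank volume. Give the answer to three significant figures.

V ≈ 1360 m³

Steady-state biomass mass balance: V·X·(1 + k_d·θ_c) = Y·Q·(S₀ − S)·θ_c, so V = 0.441 × 792 × (2540 − 22.2) × 5.87 / [2720 × (1 + 0.0672 × 5.87)] = 5.16×10^6 / 3793 = 1361 m³.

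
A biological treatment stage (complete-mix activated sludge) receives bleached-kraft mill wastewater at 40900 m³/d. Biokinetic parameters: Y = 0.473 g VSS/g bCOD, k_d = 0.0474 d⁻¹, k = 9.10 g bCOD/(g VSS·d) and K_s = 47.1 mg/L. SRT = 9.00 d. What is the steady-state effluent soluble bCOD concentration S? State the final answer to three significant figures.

S ≈ 1.80 mg/L

For a completely mixed reactor with recycle the Lawrence–McCarty relation gives S = K_s·(1 + k_d·θ_c) / [θ_c·(Y·k − k_d) − 1] = 47.1 × (1 + 0.0474 × 9.00) / [9.00 × (0.473 × 9.10 − 0.0474) − 1] = 67.19 / 37.31 = 1.801 mg/L.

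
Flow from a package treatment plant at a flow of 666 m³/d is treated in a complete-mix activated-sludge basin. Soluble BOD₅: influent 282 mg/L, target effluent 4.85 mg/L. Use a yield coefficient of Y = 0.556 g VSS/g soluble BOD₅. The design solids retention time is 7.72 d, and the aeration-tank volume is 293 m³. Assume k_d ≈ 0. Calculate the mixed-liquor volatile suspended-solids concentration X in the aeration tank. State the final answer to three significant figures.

From V·X = Y·Q·(S₀ − S)·θ_c (decay neglected): X = 0.556 × 666 × (282 − 4.85) × 7.72 / 293 = 2704 mg/L.

X ≈ 2700 mg/L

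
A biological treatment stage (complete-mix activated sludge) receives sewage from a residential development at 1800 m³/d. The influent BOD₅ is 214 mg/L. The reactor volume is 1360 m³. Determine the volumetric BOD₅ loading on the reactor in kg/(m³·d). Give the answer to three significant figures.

L_v = Q S₀ / V = 1800 × 214 × 10⁻³ / 1360 = 0.2832 kg/(m³·d).

L_v ≈ 0.283 kg BOD₅/(m³·d)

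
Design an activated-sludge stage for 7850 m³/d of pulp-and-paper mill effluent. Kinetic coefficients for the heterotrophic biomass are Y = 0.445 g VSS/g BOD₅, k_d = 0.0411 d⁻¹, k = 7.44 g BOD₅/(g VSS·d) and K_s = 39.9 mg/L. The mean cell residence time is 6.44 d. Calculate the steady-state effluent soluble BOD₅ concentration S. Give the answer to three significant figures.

Effluent substrate depends only on kinetics and SRT: S = K_s(1 + k_d θ_c) / [θ_c(Yk − k_d) − 1] = 39.9 × (1 + 0.0411 × 6.44) / [6.44 × (0.445 × 7.44 − 0.0411) − 1] = 50.46 / 20.06 = 2.516 mg/L.

S ≈ 2.52 mg/L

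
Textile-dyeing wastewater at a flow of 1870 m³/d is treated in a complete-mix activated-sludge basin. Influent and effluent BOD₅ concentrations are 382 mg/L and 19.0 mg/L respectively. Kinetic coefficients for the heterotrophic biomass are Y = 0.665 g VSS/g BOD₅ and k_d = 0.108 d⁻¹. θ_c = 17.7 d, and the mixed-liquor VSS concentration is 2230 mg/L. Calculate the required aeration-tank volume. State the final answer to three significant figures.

Rearranging the biomass balance for a CMAS with decay, V = Y·Q·ΔS·θ_c / [X·(1+k_d θ_c)] = 0.665 × 1870 × (382 − 19.0) × 17.7 / [2230 × (1 + 0.108 × 17.7)] = 7.99×10^6 / 6493 = 1231 m³.

V ≈ 1230 m³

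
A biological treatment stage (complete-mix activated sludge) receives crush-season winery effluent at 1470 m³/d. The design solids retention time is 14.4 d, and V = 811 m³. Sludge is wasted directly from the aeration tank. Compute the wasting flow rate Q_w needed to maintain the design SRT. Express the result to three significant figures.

Q_w ≈ 56.3 m³/d

For wasting at MLVSS concentration, Q_w = V/θ_c = 811.0/14.4 = 56.32 m³/d.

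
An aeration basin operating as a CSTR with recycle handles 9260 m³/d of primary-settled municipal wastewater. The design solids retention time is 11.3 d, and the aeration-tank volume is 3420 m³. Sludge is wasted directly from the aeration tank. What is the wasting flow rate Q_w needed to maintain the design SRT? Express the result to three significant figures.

With mixed-liquor wasting, θ_c = V/Q_w, so Q_w = V/θ_c = 3420/11.3 = 302.7 m³/d.

Q_w ≈ 303 m³/d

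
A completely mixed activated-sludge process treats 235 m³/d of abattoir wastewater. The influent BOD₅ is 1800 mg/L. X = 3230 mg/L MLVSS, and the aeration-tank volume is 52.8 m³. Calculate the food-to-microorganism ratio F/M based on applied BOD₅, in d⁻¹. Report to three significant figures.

F/M ≈ 2.48 d⁻¹

F/M = Q·S₀ / (V·X) = 235 × 1800 / (52.80 × 3230) = 2.480 g BOD₅·(g VSS·d)⁻¹.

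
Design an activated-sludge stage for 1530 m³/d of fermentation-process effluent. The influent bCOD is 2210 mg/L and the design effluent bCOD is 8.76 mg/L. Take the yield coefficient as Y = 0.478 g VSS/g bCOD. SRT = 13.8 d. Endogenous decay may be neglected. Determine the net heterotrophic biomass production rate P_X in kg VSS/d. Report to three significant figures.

P_X ≈ 1610 kg VSS/d

Since k_d ≈ 0, Y_obs = Y = 0.478 g VSS/g bCOD.
Substrate removed = Q·(S₀ − S) = 1530 m³/d × (2210 − 8.76) g/m³ = 3.37×10^6 g/d = 3368 kg/d.
So the net sludge growth is P_X = 0.4780 × 3368 = 1610 kg VSS/d.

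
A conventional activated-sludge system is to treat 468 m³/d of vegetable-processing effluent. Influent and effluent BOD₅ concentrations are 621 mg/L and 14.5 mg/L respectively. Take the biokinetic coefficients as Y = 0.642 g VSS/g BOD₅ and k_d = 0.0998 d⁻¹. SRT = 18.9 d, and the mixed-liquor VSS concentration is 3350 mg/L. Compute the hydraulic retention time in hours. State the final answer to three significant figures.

Steady-state biomass mass balance: V·X·(1 + k_d·θ_c) = Y·Q·(S₀ − S)·θ_c, so V = 0.642 × 468 × (621 − 14.5) × 18.9 / [3350 × (1 + 0.0998 × 18.9)] = 3.44×10^6 / 9669 = 356.2 m³.
Hydraulic retention time τ = V/Q = 356.2 / 468 = 0.7611 d = 18.27 h.

τ ≈ 18.3 h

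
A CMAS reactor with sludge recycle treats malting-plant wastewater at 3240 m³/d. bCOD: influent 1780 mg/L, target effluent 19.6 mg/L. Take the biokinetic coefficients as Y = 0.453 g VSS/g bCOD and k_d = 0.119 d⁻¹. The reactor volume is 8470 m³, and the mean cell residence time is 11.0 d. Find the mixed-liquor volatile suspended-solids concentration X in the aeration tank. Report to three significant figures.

X = Y·Q·ΔS·θ_c / [V·(1 + k_d θ_c)] = 0.453 × 3240 × (1780 − 19.6) × 11.0 / [8470 × (1 + 0.119 × 11.0)] = 1453 mg/L.

X ≈ 1450 mg/L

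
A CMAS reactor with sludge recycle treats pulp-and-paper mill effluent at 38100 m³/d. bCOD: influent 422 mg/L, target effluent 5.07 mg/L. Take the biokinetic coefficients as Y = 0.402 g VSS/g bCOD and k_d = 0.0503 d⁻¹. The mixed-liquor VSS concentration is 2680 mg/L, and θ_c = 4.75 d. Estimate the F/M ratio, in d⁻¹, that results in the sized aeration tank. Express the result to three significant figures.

Rearranging the biomass balance for a CMAS with decay, V = Y·Q·ΔS·θ_c / [X·(1+k_d θ_c)] = 0.402 × 38100 × (422 − 5.07) × 4.75 / [2680 × (1 + 0.0503 × 4.75)] = 3.03×10^7 / 3320 = 9135 m³.
F/M = applied load / biomass = Q·S₀/(V·X) = 38100 × 422 / (9135 × 2680) = 0.6567 d⁻¹.

F/M ≈ 0.657 d⁻¹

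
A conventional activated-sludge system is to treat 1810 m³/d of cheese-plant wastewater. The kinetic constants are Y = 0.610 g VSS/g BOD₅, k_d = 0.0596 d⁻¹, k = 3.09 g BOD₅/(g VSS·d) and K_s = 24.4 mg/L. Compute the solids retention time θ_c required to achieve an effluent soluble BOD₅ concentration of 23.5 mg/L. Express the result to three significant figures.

Specific growth rate at S = 23.5 mg/L: μ = YkS/(K_s+S) = 0.610·3.09·23.5/(24.4+23.5) = 0.9247 d⁻¹.
Then 1/θ_c = μ − k_d = 0.9247 − 0.0596 = 0.8651 d⁻¹, giving θ_c = 1.156 d.

θ_c ≈ 1.16 d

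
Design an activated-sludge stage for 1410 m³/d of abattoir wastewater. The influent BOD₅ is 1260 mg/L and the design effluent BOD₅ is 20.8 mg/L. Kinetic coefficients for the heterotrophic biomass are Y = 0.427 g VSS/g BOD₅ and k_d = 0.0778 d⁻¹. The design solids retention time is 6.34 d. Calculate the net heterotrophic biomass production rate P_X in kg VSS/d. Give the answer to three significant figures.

Correct the yield for decay: Y_obs = Y/(1 + k_d θ_c) = 0.427 / (1 + 0.0778 × 6.34) = 0.427 / 1.493 = 0.2860.
Mass of BOD₅ removed per day: Q(S₀ − S) = 1410 × 1239 g/m³ = 1747 kg/d.
Biomass produced: P_X = Y_obs·Q·ΔS = 0.2860 × 1747 ≈ 499.6 kg VSS/d.

P_X ≈ 500 kg VSS/d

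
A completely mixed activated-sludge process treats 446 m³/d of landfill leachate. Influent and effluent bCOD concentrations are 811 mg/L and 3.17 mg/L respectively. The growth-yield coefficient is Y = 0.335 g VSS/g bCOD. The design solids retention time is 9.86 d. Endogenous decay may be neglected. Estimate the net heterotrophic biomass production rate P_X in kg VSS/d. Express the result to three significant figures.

Since k_d ≈ 0, Y_obs = Y = 0.335 g VSS/g bCOD.
Mass of bCOD removed per day: Q(S₀ − S) = 446 × 807.8 g/m³ = 360.3 kg/d.
So the net sludge growth is P_X = 0.3350 × 360.3 = 120.7 kg VSS/d.

P_X ≈ 121 kg VSS/d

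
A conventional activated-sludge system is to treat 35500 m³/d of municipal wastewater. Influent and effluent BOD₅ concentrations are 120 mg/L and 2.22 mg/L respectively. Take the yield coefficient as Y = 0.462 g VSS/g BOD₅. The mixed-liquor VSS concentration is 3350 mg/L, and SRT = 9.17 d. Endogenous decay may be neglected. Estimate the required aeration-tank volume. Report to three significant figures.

V·X = Y·Q·ΔS·θ_c gives V = 0.462 × 35500 × (120 − 2.22) × 9.17 / 3350 = 5288 m³.

V ≈ 5290 m³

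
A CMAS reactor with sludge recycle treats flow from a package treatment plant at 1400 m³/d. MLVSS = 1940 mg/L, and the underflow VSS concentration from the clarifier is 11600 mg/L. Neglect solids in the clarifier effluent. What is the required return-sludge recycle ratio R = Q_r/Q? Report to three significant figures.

R ≈ 0.201

Mass balance around the secondary clarifier (neglecting effluent solids): R = X / (X_r − X) = 1940 / (11600 − 1940) = 0.2008.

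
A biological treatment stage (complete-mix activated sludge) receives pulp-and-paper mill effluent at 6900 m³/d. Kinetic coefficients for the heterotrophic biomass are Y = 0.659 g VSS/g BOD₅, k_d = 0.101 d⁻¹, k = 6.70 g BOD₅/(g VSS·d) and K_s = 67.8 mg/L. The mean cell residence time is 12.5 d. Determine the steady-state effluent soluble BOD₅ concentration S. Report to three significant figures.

For a completely mixed reactor with recycle the Lawrence–McCarty relation gives S = K_s·(1 + k_d·θ_c) / [θ_c·(Y·k − k_d) − 1] = 67.8 × (1 + 0.101 × 12.5) / [12.5 × (0.659 × 6.70 − 0.101) − 1] = 153.4 / 52.93 = 2.898 mg/L.

S ≈ 2.90 mg/L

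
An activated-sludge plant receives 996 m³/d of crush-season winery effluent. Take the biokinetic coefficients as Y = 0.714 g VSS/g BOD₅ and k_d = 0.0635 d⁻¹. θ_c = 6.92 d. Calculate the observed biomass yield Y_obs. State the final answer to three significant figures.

Correct the yield for decay: Y_obs = Y/(1 + k_d θ_c) = 0.714 / (1 + 0.0635 × 6.92) = 0.714 / 1.439 = 0.4960.

Y_obs ≈ 0.496 g VSS/g BOD₅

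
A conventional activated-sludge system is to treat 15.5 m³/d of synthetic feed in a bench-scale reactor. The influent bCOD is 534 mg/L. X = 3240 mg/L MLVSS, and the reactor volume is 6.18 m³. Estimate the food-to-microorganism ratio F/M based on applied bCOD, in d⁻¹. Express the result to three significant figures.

F/M ≈ 0.413 d⁻¹

F/M = applied load / biomass = Q·S₀/(V·X) = 15.5 × 534 / (6.180 × 3240) = 0.4134 d⁻¹.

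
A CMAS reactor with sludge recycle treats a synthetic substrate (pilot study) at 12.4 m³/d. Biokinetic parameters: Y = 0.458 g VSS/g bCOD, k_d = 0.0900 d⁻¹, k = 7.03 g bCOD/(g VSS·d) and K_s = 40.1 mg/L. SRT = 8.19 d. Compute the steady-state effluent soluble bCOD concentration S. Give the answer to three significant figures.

From the Monod/SRT balance for a CMAS, S = K_s·(1+k_d θ_c)/[θ_c·(Y k − k_d) − 1] = 40.1 × (1 + 0.0900 × 8.19) / [8.19 × (0.458 × 7.03 − 0.0900) − 1] = 69.66 / 24.63 = 2.828 mg/L.

S ≈ 2.83 mg/L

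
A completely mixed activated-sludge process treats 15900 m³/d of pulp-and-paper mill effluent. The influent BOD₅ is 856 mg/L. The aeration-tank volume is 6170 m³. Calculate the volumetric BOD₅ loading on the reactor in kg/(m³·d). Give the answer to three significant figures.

L_v = Q S₀ / V = 15900 × 856 × 10⁻³ / 6170 = 2.206 kg/(m³·d).

L_v ≈ 2.21 kg BOD₅/(m³·d)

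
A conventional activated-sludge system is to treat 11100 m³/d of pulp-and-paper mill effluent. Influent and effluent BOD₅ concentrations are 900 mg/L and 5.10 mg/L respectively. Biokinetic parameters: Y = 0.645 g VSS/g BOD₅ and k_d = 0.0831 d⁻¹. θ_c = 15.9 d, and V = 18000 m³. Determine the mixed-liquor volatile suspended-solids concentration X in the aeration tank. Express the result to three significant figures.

X ≈ 2440 mg/L

Solving the biomass balance for X: X = Y Q (S₀−S) θ_c / [V (1+k_d θ_c)] = 0.645 × 11100 × (900 − 5.10) × 15.9 / [18000 × (1 + 0.0831 × 15.9)] = 2438 mg/L.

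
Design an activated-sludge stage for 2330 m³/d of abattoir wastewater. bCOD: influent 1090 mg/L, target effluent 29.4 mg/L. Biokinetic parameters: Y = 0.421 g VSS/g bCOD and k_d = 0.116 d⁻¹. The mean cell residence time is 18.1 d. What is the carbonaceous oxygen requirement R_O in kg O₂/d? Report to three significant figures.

R_O ≈ 1990 kg O₂/d

The observed yield is Y_obs = Y/(1 + k_d·θ_c) = 0.421 / (1 + 0.116 × 18.1) = 0.421 / 3.100 = 0.1358 g VSS per g bCOD removed.
Mass of bCOD removed per day: Q(S₀ − S) = 2330 × 1061 g/m³ = 2471 kg/d.
Net sludge production P_X = 0.1358 × 2471 = 335.6 kg VSS/d.
R_O = Q·ΔS − 1.42 P_X = 2471 − 476.6 = 1995 kg O₂/d.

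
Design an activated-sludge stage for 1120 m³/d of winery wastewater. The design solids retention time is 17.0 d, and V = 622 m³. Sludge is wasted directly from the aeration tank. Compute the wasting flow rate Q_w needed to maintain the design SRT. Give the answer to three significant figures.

Wasting from the aeration tank: Q_w = V / θ_c = 622.0 / 17.0 = 36.59 m³/d.

Q_w ≈ 36.6 m³/d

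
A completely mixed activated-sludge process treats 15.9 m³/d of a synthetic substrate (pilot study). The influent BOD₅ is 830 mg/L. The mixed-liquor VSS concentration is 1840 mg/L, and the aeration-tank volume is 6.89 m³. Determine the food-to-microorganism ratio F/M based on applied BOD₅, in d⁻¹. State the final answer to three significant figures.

F/M ≈ 1.04 d⁻¹

F/M = Q·S₀ / (V·X) = 15.9 × 830 / (6.890 × 1840) = 1.041 g BOD₅·(g VSS·d)⁻¹.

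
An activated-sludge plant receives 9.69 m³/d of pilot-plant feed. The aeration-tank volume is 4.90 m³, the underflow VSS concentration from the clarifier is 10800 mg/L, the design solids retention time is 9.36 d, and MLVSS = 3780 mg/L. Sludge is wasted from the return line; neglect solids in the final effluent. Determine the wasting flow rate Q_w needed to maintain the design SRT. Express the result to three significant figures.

θ_c = V·X/(Q_w·X_r) when wasting from the recycle, so Q_w = V·X/(θ_c·X_r) = 4.900 × 3780 / (9.36 × 10800) = 0.1832 m³/d.

Q_w ≈ 0.183 m³/d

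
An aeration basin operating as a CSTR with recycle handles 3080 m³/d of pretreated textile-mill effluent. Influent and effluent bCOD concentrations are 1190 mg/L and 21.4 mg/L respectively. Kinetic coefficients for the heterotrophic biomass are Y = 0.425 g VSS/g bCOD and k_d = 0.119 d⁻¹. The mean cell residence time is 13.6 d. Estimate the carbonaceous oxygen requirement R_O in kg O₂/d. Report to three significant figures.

R_O ≈ 2770 kg O₂/d

The observed yield is Y_obs = Y/(1 + k_d·θ_c) = 0.425 / (1 + 0.119 × 13.6) = 0.425 / 2.618 = 0.1623 g VSS per g bCOD removed.
Q·(S₀ − S) = 3080 × (1190 − 21.4) × 10⁻³ = 3599 kg/d removed.
Net sludge production P_X = 0.1623 × 3599 = 584.2 kg VSS/d.
Carbonaceous O₂ demand = substrate oxidised − cell-mass equivalent = 3599 − 1.42 × 584.2 = 2770 kg O₂/d.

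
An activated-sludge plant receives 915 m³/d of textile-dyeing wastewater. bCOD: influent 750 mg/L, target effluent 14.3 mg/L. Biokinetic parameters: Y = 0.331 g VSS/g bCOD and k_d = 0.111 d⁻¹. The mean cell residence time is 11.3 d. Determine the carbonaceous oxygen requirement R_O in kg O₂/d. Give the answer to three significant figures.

R_O ≈ 533 kg O₂/d

Observed yield with endogenous decay: Y_obs = Y / (1 + k_d·θ_c) = 0.331 / (1 + 0.111 × 11.3) = 0.331 / 2.254 = 0.1468 g VSS/g bCOD.
ΔS = 750 − 14.3 = 735.7 mg/L, so the substrate removal rate is 915 × 735.7/1000 = 673.2 kg bCOD/d.
Net sludge production P_X = 0.1468 × 673.2 = 98.84 kg VSS/d.
R_O = Q·ΔS − 1.42 P_X = 673.2 − 140.4 = 532.8 kg O₂/d.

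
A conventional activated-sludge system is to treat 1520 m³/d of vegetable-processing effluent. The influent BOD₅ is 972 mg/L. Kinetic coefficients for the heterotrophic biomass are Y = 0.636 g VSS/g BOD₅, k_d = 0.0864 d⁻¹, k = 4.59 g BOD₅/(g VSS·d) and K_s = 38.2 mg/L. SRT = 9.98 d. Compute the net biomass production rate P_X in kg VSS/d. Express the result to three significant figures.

For a completely mixed reactor with recycle the Lawrence–McCarty relation gives S = K_s·(1 + k_d·θ_c) / [θ_c·(Y·k − k_d) − 1] = 38.2 × (1 + 0.0864 × 9.98) / [9.98 × (0.636 × 4.59 − 0.0864) − 1] = 71.14 / 27.27 = 2.609 mg/L.
The observed yield is Y_obs = Y/(1 + k_d·θ_c) = 0.636 / (1 + 0.0864 × 9.98) = 0.636 / 1.862 = 0.3415 g VSS per g BOD₅ removed.
Substrate removed = Q·(S₀ − S) = 1520 m³/d × (972 − 2.61) g/m³ = 1.47×10^6 g/d = 1473 kg/d.
So the net sludge growth is P_X = 0.3415 × 1473 = 503.2 kg VSS/d.

P_X ≈ 503 kg VSS/d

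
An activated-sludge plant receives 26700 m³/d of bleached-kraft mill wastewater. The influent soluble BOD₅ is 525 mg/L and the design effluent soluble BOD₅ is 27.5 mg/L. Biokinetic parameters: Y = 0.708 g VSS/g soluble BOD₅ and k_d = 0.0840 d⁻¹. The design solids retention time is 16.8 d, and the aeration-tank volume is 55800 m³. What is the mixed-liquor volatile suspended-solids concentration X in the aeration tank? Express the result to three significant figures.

From V·X·(1 + k_d·θ_c) = Y·Q·(S₀ − S)·θ_c: X = 0.708 × 26700 × (525 − 27.5) × 16.8 / [55800 × (1 + 0.0840 × 16.8)] = 1174 mg/L.

X ≈ 1170 mg/L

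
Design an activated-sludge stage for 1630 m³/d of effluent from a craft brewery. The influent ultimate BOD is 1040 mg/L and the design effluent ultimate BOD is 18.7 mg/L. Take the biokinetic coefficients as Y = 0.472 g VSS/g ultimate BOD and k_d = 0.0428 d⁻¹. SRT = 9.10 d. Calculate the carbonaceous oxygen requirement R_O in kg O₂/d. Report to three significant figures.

R_O ≈ 862 kg O₂/d

Correct the yield for decay: Y_obs = Y/(1 + k_d θ_c) = 0.472 / (1 + 0.0428 × 9.10) = 0.472 / 1.389 = 0.3397.
Mass of ultimate BOD removed per day: Q(S₀ − S) = 1630 × 1021 g/m³ = 1665 kg/d.
P_X = Y_obs·Q·(S₀ − S) = 0.3397 × 1665 = 565.5 kg VSS/d.
R_O = Q·(S₀ − S) − 1.42·P_X = 1665 − 1.42 × 565.5 = 861.7 kg O₂/d.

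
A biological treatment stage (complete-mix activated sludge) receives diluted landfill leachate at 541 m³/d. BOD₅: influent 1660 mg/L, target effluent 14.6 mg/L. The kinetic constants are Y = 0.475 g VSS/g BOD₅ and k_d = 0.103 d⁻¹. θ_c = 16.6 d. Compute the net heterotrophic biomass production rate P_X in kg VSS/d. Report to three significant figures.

Observed yield with endogenous decay: Y_obs = Y / (1 + k_d·θ_c) = 0.475 / (1 + 0.103 × 16.6) = 0.475 / 2.710 = 0.1753 g VSS/g BOD₅.
Substrate removed = Q·(S₀ − S) = 541 m³/d × (1660 − 14.6) g/m³ = 8.9×10^5 g/d = 890.2 kg/d.
Net biomass production P_X = Y_obs × Q·(S₀ − S) = 0.1753 × 890.2 = 156.0 kg VSS/d.

P_X ≈ 156 kg VSS/d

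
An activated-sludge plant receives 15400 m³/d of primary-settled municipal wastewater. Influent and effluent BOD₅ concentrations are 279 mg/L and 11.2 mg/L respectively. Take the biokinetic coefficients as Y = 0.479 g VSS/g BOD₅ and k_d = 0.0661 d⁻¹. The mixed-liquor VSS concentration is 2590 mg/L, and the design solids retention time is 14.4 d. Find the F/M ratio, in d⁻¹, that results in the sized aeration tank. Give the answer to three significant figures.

From the SRT design equation V = Y Q (S₀−S) θ_c / [X (1 + k_d θ_c)] = 0.479 × 15400 × (279 − 11.2) × 14.4 / [2590 × (1 + 0.0661 × 14.4)] = 2.84×10^7 / 5055 = 5627 m³.
F/M = Q·S₀ / (V·X) = 15400 × 279 / (5627 × 2590) = 0.2948 g BOD₅·(g VSS·d)⁻¹.

F/M ≈ 0.295 d⁻¹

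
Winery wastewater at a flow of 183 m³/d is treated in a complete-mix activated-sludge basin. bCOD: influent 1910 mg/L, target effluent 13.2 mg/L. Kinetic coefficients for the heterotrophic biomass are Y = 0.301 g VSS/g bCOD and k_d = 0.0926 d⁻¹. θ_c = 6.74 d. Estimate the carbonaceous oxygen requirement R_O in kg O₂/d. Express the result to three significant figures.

R_O ≈ 256 kg O₂/d

Correct the yield for decay: Y_obs = Y/(1 + k_d θ_c) = 0.301 / (1 + 0.0926 × 6.74) = 0.301 / 1.624 = 0.1853.
Mass of bCOD removed per day: Q(S₀ − S) = 183 × 1897 g/m³ = 347.1 kg/d.
Net sludge production P_X = 0.1853 × 347.1 = 64.33 kg VSS/d.
Carbonaceous O₂ demand = substrate oxidised − cell-mass equivalent = 347.1 − 1.42 × 64.33 = 255.8 kg O₂/d.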